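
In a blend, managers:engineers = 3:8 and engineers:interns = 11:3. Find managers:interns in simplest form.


Given a:b = 3:8 and b:c = 11:3
Make b consistent. Multiply first ratio by 11: a:b = 33:88
Multiply second ratio by 8: b:c = 88:24
Now b = 88 in both, so a:b:c = 33:88:24
Therefore a:c = 33:24
Simplify by GCD: a:c = 11:8

11:8


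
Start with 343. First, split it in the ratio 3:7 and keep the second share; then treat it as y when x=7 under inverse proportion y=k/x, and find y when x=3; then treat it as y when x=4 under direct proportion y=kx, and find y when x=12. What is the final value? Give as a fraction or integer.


Start with 343.
Step 1: Split 3:7, second share = 343 * 7/10 = 2401/10
Step 2: Inverse prop: k = (2401/10)*7; new y = k/3 = 2401/10*7/3 = 16807/30
Step 3: Direct prop: k = (16807/30)/4; new y = k*12 = 16807/30*12/4 = 16807/10
Final result = 16807/10

16807/10


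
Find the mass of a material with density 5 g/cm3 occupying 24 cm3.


Using mass = density * volume
Density = 5 g/cm3
Volume = 24 cm3
Mass = 5 * 24
= 120 g

120


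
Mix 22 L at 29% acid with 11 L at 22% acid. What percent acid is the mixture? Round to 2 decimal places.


Solute in mixture 1 = 29% of 22 L = 22*29/100 = 319/50 L
Solute in mixture 2 = 22% of 11 L = 11*22/100 = 121/50 L
Total solute = 319/50 + 121/50 = 44/5 L
Total volume = 22 + 11 = 33 L
Final concentration = 44/5/33 * 100 = 26.67%

26.67


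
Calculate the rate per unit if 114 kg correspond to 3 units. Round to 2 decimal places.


Total kg = 114
Number of units = 3
Unit rate = 114 / 3
= 38 kg per unit

38


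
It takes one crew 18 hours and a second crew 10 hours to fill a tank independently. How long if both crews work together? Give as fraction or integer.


Rate of A = 1/18 job per hour
Rate of B = 1/10 job per hour
Combined rate = 1/18 + 1/10
Find common denominator: (10 + 18)/(18*10) = 28/180
Combined rate = 7/45 job per hour
Time together = 1 / (7/45) = 45/7 hours

45/7


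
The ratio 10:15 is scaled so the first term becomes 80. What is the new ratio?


Original ratio: 10:15
First term target: 80
Scale factor = 80 / 10 = 8
Multiply second term: 15 * 8 = 120
Equivalent ratio = 80:120

80:120


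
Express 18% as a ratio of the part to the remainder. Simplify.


Part = 18%, Remainder = 82%
Ratio = 18:82
GCD(18, 82) = 2
Simplify: 9:41 = 9:41

9:41


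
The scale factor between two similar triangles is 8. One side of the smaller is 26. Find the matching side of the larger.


Similar triangles have proportional sides
Scale factor = 8
Smaller side = 26
Corresponding larger side = 26 * 8
= 208

208


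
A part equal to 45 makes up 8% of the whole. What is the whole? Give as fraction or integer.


Given: 45 is 8% of the whole
Set up: 45 = 8/100 * whole
whole = 45 * 100 / 8
whole = 4500 / 8
whole = 1125/2

1125/2


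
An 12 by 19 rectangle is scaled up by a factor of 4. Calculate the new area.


Original dimensions: 12 x 19
Enlargement factor = 4
New width = 12 * 4 = 48
New height = 19 * 4 = 76
New area = 48 * 76 = 3648

3648


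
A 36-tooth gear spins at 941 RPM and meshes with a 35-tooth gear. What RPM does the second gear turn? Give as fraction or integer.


Gear ratio: teeth_A * RPM_A = teeth_B * RPM_B
36 * 941 = 35 * RPM_B
33876 = 35 * RPM_B
RPM_B = 33876 / 35
RPM_B = 33876/35

33876/35


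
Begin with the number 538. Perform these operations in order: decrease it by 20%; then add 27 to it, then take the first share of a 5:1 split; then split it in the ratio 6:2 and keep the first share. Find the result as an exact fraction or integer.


Start with 538.
Step 1: Decrease by 20%: 538 * 80/100 = 2152/5
Step 2: Add 27: 2152/5+27=2287/5; split 5:1 first = 2287/5*5/6 = 2287/6
Step 3: Split 6:2, first share = 2287/6 * 6/8 = 2287/8
Final result = 2287/8

2287/8


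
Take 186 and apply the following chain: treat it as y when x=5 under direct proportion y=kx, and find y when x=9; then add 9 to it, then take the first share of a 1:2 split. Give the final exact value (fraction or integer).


Start with 186.
Step 1: Direct prop: k = (186)/5; new y = k*9 = 186*9/5 = 1674/5
Step 2: Add 9: 1674/5+9=1719/5; split 1:2 first = 1719/5*1/3 = 573/5
Final result = 573/5

573/5


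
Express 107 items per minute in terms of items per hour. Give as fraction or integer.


Converting from per minute to per hour
Rate = 107 items per minute
Multiply by 60: 107 * 60
= 6420 items per hour

6420


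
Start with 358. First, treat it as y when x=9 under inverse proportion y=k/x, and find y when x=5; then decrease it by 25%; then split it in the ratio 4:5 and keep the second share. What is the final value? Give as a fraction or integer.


Start with 358.
Step 1: Inverse prop: k = (358)*9; new y = k/5 = 358*9/5 = 3222/5
Step 2: Decrease by 25%: 3222/5 * 75/100 = 4833/10
Step 3: Split 4:5, second share = 4833/10 * 5/9 = 537/2
Final result = 537/2

537/2


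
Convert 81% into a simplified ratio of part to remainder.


Part = 81%, Remainder = 19%
Ratio = 81:19
GCD(81, 19) = 1
Simplify: 81:19 = 81:19

81:19


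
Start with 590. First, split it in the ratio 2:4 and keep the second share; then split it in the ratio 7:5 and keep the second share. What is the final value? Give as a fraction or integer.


Start with 590.
Step 1: Split 2:4, second share = 590 * 4/6 = 1180/3
Step 2: Split 7:5, second share = 1180/3 * 5/12 = 1475/9
Final result = 1475/9

1475/9


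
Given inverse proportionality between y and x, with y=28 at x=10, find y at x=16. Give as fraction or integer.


Inverse proportion: y = k/x
Find k: k = 10 * 28 = 280
Compute y at x=16: y = 280/16
y = 35/2

35/2


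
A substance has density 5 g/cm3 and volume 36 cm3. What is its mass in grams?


Using mass = density * volume
Density = 5 g/cm3
Volume = 36 cm3
Mass = 5 * 36
= 180 g

180


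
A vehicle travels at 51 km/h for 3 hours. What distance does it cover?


Using distance = speed * time
Speed = 51 km/h
Time = 3 hours
Distance = 51 * 3
= 153 km

153


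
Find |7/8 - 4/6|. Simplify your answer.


Simplify: 7/8 = 7/8 and 4/6 = 2/3
Find common denominator: LCD = 24
Convert: 21/24 and 16/24
Difference = |21 - 16|/24 = 5/24
Simplified = 5/24

5/24


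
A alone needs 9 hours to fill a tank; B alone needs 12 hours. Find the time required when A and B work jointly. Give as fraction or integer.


Rate of A = 1/9 job per hour
Rate of B = 1/12 job per hour
Combined rate = 1/9 + 1/12
Find common denominator: (12 + 9)/(9*12) = 21/108
Combined rate = 7/36 job per hour
Time together = 1 / (7/36) = 36/7 hours

36/7


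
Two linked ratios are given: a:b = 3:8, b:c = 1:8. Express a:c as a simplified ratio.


Given a:b = 3:8 and b:c = 1:8
Make b consistent. Multiply first ratio by 1: a:b = 3:8
Multiply second ratio by 8: b:c = 8:64
Now b = 8 in both, so a:b:c = 3:8:64
Therefore a:c = 3:64
Simplify by GCD: a:c = 3:64

3:64


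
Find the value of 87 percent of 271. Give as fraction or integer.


Compute 87% of 271
Convert percentage: 87% = 87/100
Multiply: 271 * 87/100
= 23577/100
= 23577/100

23577/100


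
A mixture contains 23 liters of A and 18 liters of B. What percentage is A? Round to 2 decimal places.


Volume of A = 23 L
Volume of B = 18 L
Total volume = 23 + 18 = 41 L
Percentage of A = (23/41) * 100
= 56.10%

56.10


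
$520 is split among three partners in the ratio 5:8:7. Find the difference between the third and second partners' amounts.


Total parts = 5 + 8 + 7 = 20
Value per part = 520 / 20 = 26
Shares: 5*26=130, 8*26=208, 7*26=182
Third share = 182, second share = 208
Difference = |182 - 208| = 26

26


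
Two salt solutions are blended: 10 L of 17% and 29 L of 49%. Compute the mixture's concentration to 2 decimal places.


Solute in mixture 1 = 17% of 10 L = 10*17/100 = 17/10 L
Solute in mixture 2 = 49% of 29 L = 29*49/100 = 1421/100 L
Total solute = 17/10 + 1421/100 = 1591/100 L
Total volume = 10 + 29 = 39 L
Final concentration = 1591/100/39 * 100 = 40.79%

40.79


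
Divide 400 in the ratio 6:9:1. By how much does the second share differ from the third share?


Total parts = 6 + 9 + 1 = 16
Value per part = 400 / 16 = 25
Shares: 6*25=150, 9*25=225, 1*25=25
Second share = 225, third share = 25
Difference = |225 - 25| = 200

200


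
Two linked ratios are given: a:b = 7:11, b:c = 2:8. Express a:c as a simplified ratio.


Given a:b = 7:11 and b:c = 2:8
Make b consistent. Multiply first ratio by 2: a:b = 14:22
Multiply second ratio by 11: b:c = 22:88
Now b = 22 in both, so a:b:c = 14:22:88
Therefore a:c = 14:88
Simplify by GCD: a:c = 7:44

7:44


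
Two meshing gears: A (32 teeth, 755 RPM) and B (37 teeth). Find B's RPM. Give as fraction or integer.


Gear ratio: teeth_A * RPM_A = teeth_B * RPM_B
32 * 755 = 37 * RPM_B
24160 = 37 * RPM_B
RPM_B = 24160 / 37
RPM_B = 24160/37

24160/37


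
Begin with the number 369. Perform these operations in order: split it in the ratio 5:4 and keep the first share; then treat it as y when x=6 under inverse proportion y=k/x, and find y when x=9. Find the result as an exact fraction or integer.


Start with 369.
Step 1: Split 5:4, first share = 369 * 5/9 = 205
Step 2: Inverse prop: k = (205)*6; new y = k/9 = 205*6/9 = 410/3
Final result = 410/3

410/3


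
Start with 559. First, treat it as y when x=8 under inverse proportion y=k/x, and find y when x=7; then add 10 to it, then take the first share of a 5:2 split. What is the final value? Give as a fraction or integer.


Start with 559.
Step 1: Inverse prop: k = (559)*8; new y = k/7 = 559*8/7 = 4472/7
Step 2: Add 10: 4472/7+10=4542/7; split 5:2 first = 4542/7*5/7 = 22710/49
Final result = 22710/49

22710/49


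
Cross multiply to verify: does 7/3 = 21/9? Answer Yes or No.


Cross multiply to check 7/3 = 21/9
Left cross product: 7 * 9 = 63
Right cross product: 3 * 21 = 63
63 = 63
Equal, so proportions match => Yes

Yes


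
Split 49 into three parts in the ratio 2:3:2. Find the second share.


Ratio = 2:3:2
Total parts = 2 + 3 + 2 = 7
Value per part = 49 / 7 = 7
First share = 2 * 7 = 14
Middle share = 3 * 7 = 21
Third share = 2 * 7 = 14

21


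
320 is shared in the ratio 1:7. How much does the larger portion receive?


Total parts = 1 + 7 = 8
Value per part = 320 / 8 = 40
First share = 1 * 40 = 40
Second share = 7 * 40 = 280
Larger share = 280

280


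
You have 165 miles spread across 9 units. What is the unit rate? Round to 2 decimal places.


Total miles = 165
Number of units = 9
Unit rate = 165 / 9
= 18.33 miles per unit

18.33


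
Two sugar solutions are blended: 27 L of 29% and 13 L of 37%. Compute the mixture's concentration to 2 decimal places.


Solute in mixture 1 = 29% of 27 L = 27*29/100 = 783/100 L
Solute in mixture 2 = 37% of 13 L = 13*37/100 = 481/100 L
Total solute = 783/100 + 481/100 = 316/25 L
Total volume = 27 + 13 = 40 L
Final concentration = 316/25/40 * 100 = 31.60%

31.60


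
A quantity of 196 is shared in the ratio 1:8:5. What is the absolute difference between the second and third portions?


Total parts = 1 + 8 + 5 = 14
Value per part = 196 / 14 = 14
Shares: 1*14=14, 8*14=112, 5*14=70
Second share = 112, third share = 70
Difference = |112 - 70| = 42

42


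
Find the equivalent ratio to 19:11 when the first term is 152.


Original ratio: 19:11
First term target: 152
Scale factor = 152 / 19 = 8
Multiply second term: 11 * 8 = 88
Equivalent ratio = 152:88

152:88


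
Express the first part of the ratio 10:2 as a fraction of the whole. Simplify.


Total parts = 10 + 2 = 12
First part fraction = 10/12
Simplify: 10/12 = 5/6

5/6


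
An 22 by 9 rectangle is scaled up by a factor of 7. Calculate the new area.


Original dimensions: 22 x 9
Enlargement factor = 7
New width = 22 * 7 = 154
New height = 9 * 7 = 63
New area = 154 * 63 = 9702

9702


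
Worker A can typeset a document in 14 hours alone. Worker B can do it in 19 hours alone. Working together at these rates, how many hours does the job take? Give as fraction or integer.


Rate of A = 1/14 job per hour
Rate of B = 1/19 job per hour
Combined rate = 1/14 + 1/19
Find common denominator: (19 + 14)/(14*19) = 33/266
Combined rate = 33/266 job per hour
Time together = 1 / (33/266) = 266/33 hours

266/33


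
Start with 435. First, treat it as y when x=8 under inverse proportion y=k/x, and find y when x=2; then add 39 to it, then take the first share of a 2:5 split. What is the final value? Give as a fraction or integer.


Start with 435.
Step 1: Inverse prop: k = (435)*8; new y = k/2 = 435*8/2 = 1740
Step 2: Add 39: 1740+39=1779; split 2:5 first = 1779*2/7 = 3558/7
Final result = 3558/7

3558/7


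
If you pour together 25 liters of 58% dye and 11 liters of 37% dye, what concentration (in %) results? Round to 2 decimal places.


Solute in mixture 1 = 58% of 25 L = 25*58/100 = 29/2 L
Solute in mixture 2 = 37% of 11 L = 11*37/100 = 407/100 L
Total solute = 29/2 + 407/100 = 1857/100 L
Total volume = 25 + 11 = 36 L
Final concentration = 1857/100/36 * 100 = 51.58%

51.58


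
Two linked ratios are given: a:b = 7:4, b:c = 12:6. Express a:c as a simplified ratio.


Given a:b = 7:4 and b:c = 12:6
Make b consistent. Multiply first ratio by 12: a:b = 84:48
Multiply second ratio by 4: b:c = 48:24
Now b = 48 in both, so a:b:c = 84:48:24
Therefore a:c = 84:24
Simplify by GCD: a:c = 7:2

7:2


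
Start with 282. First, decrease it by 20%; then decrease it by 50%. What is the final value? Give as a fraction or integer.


Start with 282.
Step 1: Decrease by 20%: 282 * 80/100 = 1128/5
Step 2: Decrease by 50%: 1128/5 * 50/100 = 564/5
Final result = 564/5

564/5


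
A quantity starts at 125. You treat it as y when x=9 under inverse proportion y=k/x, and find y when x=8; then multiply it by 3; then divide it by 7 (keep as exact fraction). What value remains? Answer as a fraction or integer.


Start with 125.
Step 1: Inverse prop: k = (125)*9; new y = k/8 = 125*9/8 = 1125/8
Step 2: Multiply by 3: 1125/8 * 3 = 3375/8
Step 3: Divide by 7: 3375/8 / 7 = 3375/56
Final result = 3375/56

3375/56


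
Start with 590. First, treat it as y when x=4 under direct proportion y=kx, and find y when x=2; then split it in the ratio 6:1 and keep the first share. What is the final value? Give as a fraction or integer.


Start with 590.
Step 1: Direct prop: k = (590)/4; new y = k*2 = 590*2/4 = 295
Step 2: Split 6:1, first share = 295 * 6/7 = 1770/7
Final result = 1770/7

1770/7


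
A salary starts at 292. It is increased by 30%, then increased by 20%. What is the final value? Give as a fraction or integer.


Start: 292
Step 1: increase by 30% => multiply by 130/100
  292 * 130/100 = 1898/5
Step 2: increase by 20% => multiply by 120/100
  1898/5 * 120/100 = 11388/25
Final value = 11388/25

11388/25


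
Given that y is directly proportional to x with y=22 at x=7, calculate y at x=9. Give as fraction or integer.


Direct proportion: y = kx
Find k: k = 22/7 = 22/7
Compute y at x=9: y = 22/7 * 9
y = 198/7

198/7


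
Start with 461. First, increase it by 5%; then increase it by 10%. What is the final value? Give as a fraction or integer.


Start with 461.
Step 1: Increase by 5%: 461 * 105/100 = 9681/20
Step 2: Increase by 10%: 9681/20 * 110/100 = 106491/200
Final result = 106491/200

106491/200


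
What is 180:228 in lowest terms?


Find GCD(180, 228)
GCD = 12
Divide both by 12: 180/12 = 15, 228/12 = 19
Simplified ratio = 15:19

15:19


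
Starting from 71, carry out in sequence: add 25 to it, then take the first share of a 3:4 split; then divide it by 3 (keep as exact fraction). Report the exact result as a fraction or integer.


Start with 71.
Step 1: Add 25: 71+25=96; split 3:4 first = 96*3/7 = 288/7
Step 2: Divide by 3: 288/7 / 3 = 96/7
Final result = 96/7

96/7


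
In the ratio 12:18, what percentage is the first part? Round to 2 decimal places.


Total parts = 12 + 18 = 30
First part fraction = 12/30
Percentage = (12/30) * 100
= 0.4 * 100
= 40.00%

40.00


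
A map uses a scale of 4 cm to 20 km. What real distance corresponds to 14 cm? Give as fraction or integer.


Map scale: 4 cm = 20 km
Measured distance on map = 14 cm
Set up proportion: 14 * 20 / 4
= 280 / 4
= 70 km

70


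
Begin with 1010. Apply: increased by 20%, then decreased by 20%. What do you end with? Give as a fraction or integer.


Start: 1010
Step 1: increase by 20% => multiply by 120/100
  1010 * 120/100 = 1212
Step 2: decrease by 20% => multiply by 80/100
  1212 * 80/100 = 4848/5
Final value = 4848/5

4848/5


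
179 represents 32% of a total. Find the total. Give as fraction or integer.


Given: 179 is 32% of the whole
Set up: 179 = 32/100 * whole
whole = 179 * 100 / 32
whole = 17900 / 32
whole = 4475/8

4475/8


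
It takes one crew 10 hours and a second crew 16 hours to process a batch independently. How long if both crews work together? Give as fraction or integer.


Rate of A = 1/10 job per hour
Rate of B = 1/16 job per hour
Combined rate = 1/10 + 1/16
Find common denominator: (16 + 10)/(10*16) = 26/160
Combined rate = 13/80 job per hour
Time together = 1 / (13/80) = 80/13 hours

80/13


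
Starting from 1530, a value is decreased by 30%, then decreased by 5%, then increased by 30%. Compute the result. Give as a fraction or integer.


Start: 1530
Step 1: decrease by 30% => multiply by 70/100
  1530 * 70/100 = 1071
Step 2: decrease by 5% => multiply by 95/100
  1071 * 95/100 = 20349/20
Step 3: increase by 30% => multiply by 130/100
  20349/20 * 130/100 = 264537/200
Final value = 264537/200

264537/200


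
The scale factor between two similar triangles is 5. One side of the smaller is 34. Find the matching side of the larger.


Similar triangles have proportional sides
Scale factor = 5
Smaller side = 34
Corresponding larger side = 34 * 5
= 170

170


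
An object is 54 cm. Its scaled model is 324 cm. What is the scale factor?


Original length = 54 cm
Scaled length = 324 cm
Scale factor = 324 / 54
= 6

6


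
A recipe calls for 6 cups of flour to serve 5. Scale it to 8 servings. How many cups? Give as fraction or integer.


Original: 6 cups for 5 servings
Target servings = 8
Scaling factor = 8/5
New amount = 6 * 8/5
= 48/5
= 48/5 cups

48/5


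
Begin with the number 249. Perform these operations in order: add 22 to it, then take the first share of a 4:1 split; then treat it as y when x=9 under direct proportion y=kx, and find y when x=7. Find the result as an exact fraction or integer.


Start with 249.
Step 1: Add 22: 249+22=271; split 4:1 first = 271*4/5 = 1084/5
Step 2: Direct prop: k = (1084/5)/9; new y = k*7 = 1084/5*7/9 = 7588/45
Final result = 7588/45

7588/45


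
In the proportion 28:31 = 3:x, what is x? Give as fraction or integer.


Setting up: 28/31 = 3/x
Cross multiply: 28 * x = 31 * 3
28x = 93
x = 93/28
x = 93/28

93/28


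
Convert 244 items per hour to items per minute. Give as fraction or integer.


Converting from per hour to per minute
Rate = 244 items per hour
Divide by 60: 244/60
= 61/15 items per minute

61/15


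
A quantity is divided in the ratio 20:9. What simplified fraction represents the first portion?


Total parts = 20 + 9 = 29
First part fraction = 20/29
Simplify: 20/29 = 20/29

20/29


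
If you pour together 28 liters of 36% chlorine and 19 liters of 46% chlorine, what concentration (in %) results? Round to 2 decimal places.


Solute in mixture 1 = 36% of 28 L = 28*36/100 = 252/25 L
Solute in mixture 2 = 46% of 19 L = 19*46/100 = 437/50 L
Total solute = 252/25 + 437/50 = 941/50 L
Total volume = 28 + 19 = 47 L
Final concentration = 941/50/47 * 100 = 40.04%

40.04


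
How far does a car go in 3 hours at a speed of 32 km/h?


Using distance = speed * time
Speed = 32 km/h
Time = 3 hours
Distance = 32 * 3
= 96 km

96


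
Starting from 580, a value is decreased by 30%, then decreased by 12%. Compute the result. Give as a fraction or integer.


Start: 580
Step 1: decrease by 30% => multiply by 70/100
  580 * 70/100 = 406
Step 2: decrease by 12% => multiply by 88/100
  406 * 88/100 = 8932/25
Final value = 8932/25

8932/25


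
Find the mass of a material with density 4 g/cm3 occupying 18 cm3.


Using mass = density * volume
Density = 4 g/cm3
Volume = 18 cm3
Mass = 4 * 18
= 72 g

72


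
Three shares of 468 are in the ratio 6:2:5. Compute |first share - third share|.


Total parts = 6 + 2 + 5 = 13
Value per part = 468 / 13 = 36
Shares: 6*36=216, 2*36=72, 5*36=180
First share = 216, third share = 180
Difference = |216 - 180| = 36

36


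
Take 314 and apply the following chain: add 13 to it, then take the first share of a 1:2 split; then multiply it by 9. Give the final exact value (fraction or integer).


Start with 314.
Step 1: Add 13: 314+13=327; split 1:2 first = 327*1/3 = 109
Step 2: Multiply by 9: 109 * 9 = 981
Final result = 981

981


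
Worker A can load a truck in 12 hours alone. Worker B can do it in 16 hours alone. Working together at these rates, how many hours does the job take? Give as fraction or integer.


Rate of A = 1/12 job per hour
Rate of B = 1/16 job per hour
Combined rate = 1/12 + 1/16
Find common denominator: (16 + 12)/(12*16) = 28/192
Combined rate = 7/48 job per hour
Time together = 1 / (7/48) = 48/7 hours

48/7


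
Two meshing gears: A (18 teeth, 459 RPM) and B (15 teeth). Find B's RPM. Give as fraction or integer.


Gear ratio: teeth_A * RPM_A = teeth_B * RPM_B
18 * 459 = 15 * RPM_B
8262 = 15 * RPM_B
RPM_B = 8262 / 15
RPM_B = 2754/5

2754/5


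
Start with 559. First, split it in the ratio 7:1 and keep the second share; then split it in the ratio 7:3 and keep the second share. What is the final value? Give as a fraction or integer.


Start with 559.
Step 1: Split 7:1, second share = 559 * 1/8 = 559/8
Step 2: Split 7:3, second share = 559/8 * 3/10 = 1677/80
Final result = 1677/80

1677/80


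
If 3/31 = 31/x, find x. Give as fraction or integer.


Setting up: 3/31 = 31/x
Cross multiply: 3 * x = 31 * 31
3x = 961
x = 961/3
x = 961/3

961/3


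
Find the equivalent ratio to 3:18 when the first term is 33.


Original ratio: 3:18
First term target: 33
Scale factor = 33 / 3 = 11
Multiply second term: 18 * 11 = 198
Equivalent ratio = 33:198

33:198


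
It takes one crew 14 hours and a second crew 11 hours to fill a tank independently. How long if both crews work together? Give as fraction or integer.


Rate of A = 1/14 job per hour
Rate of B = 1/11 job per hour
Combined rate = 1/14 + 1/11
Find common denominator: (11 + 14)/(14*11) = 25/154
Combined rate = 25/154 job per hour
Time together = 1 / (25/154) = 154/25 hours

154/25


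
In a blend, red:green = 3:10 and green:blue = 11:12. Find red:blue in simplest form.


Given a:b = 3:10 and b:c = 11:12
Make b consistent. Multiply first ratio by 11: a:b = 33:110
Multiply second ratio by 10: b:c = 110:120
Now b = 110 in both, so a:b:c = 33:110:120
Therefore a:c = 33:120
Simplify by GCD: a:c = 11:40

11:40


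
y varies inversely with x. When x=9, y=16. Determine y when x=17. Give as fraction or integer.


Inverse proportion: y = k/x
Find k: k = 9 * 16 = 144
Compute y at x=17: y = 144/17
y = 144/17

144/17


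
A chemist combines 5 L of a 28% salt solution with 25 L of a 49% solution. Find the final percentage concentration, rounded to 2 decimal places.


Solute in mixture 1 = 28% of 5 L = 5*28/100 = 7/5 L
Solute in mixture 2 = 49% of 25 L = 25*49/100 = 49/4 L
Total solute = 7/5 + 49/4 = 273/20 L
Total volume = 5 + 25 = 30 L
Final concentration = 273/20/30 * 100 = 45.50%

45.50


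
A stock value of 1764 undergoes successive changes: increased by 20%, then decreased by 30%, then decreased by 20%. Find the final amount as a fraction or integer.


Start: 1764
Step 1: increase by 20% => multiply by 120/100
  1764 * 120/100 = 10584/5
Step 2: decrease by 30% => multiply by 70/100
  10584/5 * 70/100 = 37044/25
Step 3: decrease by 20% => multiply by 80/100
  37044/25 * 80/100 = 148176/125
Final value = 148176/125

148176/125


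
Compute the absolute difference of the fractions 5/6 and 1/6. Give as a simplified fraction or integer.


Simplify: 5/6 = 5/6 and 1/6 = 1/6
Find common denominator: LCD = 6
Convert: 5/6 and 1/6
Difference = |5 - 1|/6 = 4/6
Simplified = 2/3

2/3


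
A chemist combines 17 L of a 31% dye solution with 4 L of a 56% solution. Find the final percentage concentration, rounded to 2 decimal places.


Solute in mixture 1 = 31% of 17 L = 17*31/100 = 527/100 L
Solute in mixture 2 = 56% of 4 L = 4*56/100 = 56/25 L
Total solute = 527/100 + 56/25 = 751/100 L
Total volume = 17 + 4 = 21 L
Final concentration = 751/100/21 * 100 = 35.76%

35.76


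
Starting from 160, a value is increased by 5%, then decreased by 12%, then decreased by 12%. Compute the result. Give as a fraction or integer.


Start: 160
Step 1: increase by 5% => multiply by 105/100
  160 * 105/100 = 168
Step 2: decrease by 12% => multiply by 88/100
  168 * 88/100 = 3696/25
Step 3: decrease by 12% => multiply by 88/100
  3696/25 * 88/100 = 81312/625
Final value = 81312/625

81312/625


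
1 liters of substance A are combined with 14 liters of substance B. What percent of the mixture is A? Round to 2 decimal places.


Volume of A = 1 L
Volume of B = 14 L
Total volume = 1 + 14 = 15 L
Percentage of A = (1/15) * 100
= 6.67%

6.67


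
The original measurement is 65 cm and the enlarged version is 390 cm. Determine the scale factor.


Original length = 65 cm
Scaled length = 390 cm
Scale factor = 390 / 65
= 6

6


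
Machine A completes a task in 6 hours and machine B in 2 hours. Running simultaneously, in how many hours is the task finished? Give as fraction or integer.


Rate of A = 1/6 job per hour
Rate of B = 1/2 job per hour
Combined rate = 1/6 + 1/2
Find common denominator: (2 + 6)/(6*2) = 8/12
Combined rate = 2/3 job per hour
Time together = 1 / (2/3) = 3/2 hours

3/2


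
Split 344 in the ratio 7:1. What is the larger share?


Total parts = 7 + 1 = 8
Value per part = 344 / 8 = 43
First share = 7 * 43 = 301
Second share = 1 * 43 = 43
Larger share = 301

301


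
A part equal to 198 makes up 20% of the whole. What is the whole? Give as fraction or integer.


Given: 198 is 20% of the whole
Set up: 198 = 20/100 * whole
whole = 198 * 100 / 20
whole = 19800 / 20
whole = 990

990


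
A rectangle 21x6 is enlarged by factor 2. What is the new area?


Original dimensions: 21 x 6
Enlargement factor = 2
New width = 21 * 2 = 42
New height = 6 * 2 = 12
New area = 42 * 12 = 504

504


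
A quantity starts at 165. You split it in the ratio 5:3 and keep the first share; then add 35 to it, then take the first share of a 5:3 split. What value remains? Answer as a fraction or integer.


Start with 165.
Step 1: Split 5:3, first share = 165 * 5/8 = 825/8
Step 2: Add 35: 825/8+35=1105/8; split 5:3 first = 1105/8*5/8 = 5525/64
Final result = 5525/64

5525/64


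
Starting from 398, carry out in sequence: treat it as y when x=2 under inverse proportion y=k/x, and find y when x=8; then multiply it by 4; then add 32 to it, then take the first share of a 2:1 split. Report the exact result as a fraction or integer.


Start with 398.
Step 1: Inverse prop: k = (398)*2; new y = k/8 = 398*2/8 = 199/2
Step 2: Multiply by 4: 199/2 * 4 = 398
Step 3: Add 32: 398+32=430; split 2:1 first = 430*2/3 = 860/3
Final result = 860/3

860/3


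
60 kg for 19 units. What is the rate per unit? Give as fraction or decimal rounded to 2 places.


Total kg = 60
Number of units = 19
Unit rate = 60 / 19
= 3.16 kg per unit

3.16


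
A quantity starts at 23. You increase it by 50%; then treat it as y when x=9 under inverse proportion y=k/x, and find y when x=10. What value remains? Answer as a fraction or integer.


Start with 23.
Step 1: Increase by 50%: 23 * 150/100 = 69/2
Step 2: Inverse prop: k = (69/2)*9; new y = k/10 = 69/2*9/10 = 621/20
Final result = 621/20

621/20


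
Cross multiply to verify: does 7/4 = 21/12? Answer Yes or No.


Cross multiply to check 7/4 = 21/12
Left cross product: 7 * 12 = 84
Right cross product: 4 * 21 = 84
84 = 84
Equal, so proportions match => Yes

Yes


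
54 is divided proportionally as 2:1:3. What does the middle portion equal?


Ratio = 2:1:3
Total parts = 2 + 1 + 3 = 6
Value per part = 54 / 6 = 9
First share = 2 * 9 = 18
Middle share = 1 * 9 = 9
Third share = 3 * 9 = 27

9


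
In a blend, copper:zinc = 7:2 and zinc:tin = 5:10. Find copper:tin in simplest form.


Given a:b = 7:2 and b:c = 5:10
Make b consistent. Multiply first ratio by 5: a:b = 35:10
Multiply second ratio by 2: b:c = 10:20
Now b = 10 in both, so a:b:c = 35:10:20
Therefore a:c = 35:20
Simplify by GCD: a:c = 7:4

7:4


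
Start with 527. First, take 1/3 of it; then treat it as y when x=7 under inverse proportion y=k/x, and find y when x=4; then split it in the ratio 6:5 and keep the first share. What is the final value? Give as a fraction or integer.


Start with 527.
Step 1: Take 1/3: 527 * 1/3 = 527/3
Step 2: Inverse prop: k = (527/3)*7; new y = k/4 = 527/3*7/4 = 3689/12
Step 3: Split 6:5, first share = 3689/12 * 6/11 = 3689/22
Final result = 3689/22

3689/22


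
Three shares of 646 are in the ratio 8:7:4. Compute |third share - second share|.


Total parts = 8 + 7 + 4 = 19
Value per part = 646 / 19 = 34
Shares: 8*34=272, 7*34=238, 4*34=136
Third share = 136, second share = 238
Difference = |136 - 238| = 102

102


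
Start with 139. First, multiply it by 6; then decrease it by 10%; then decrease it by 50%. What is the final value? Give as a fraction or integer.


Start with 139.
Step 1: Multiply by 6: 139 * 6 = 834
Step 2: Decrease by 10%: 834 * 90/100 = 3753/5
Step 3: Decrease by 50%: 3753/5 * 50/100 = 3753/10
Final result = 3753/10

3753/10


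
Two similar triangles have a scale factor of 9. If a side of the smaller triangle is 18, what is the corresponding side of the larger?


Similar triangles have proportional sides
Scale factor = 9
Smaller side = 18
Corresponding larger side = 18 * 9
= 162

162


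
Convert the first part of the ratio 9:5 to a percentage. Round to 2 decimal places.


Total parts = 9 + 5 = 14
First part fraction = 9/14
Percentage = (9/14) * 100
= 0.642857 * 100
= 64.29%

64.29


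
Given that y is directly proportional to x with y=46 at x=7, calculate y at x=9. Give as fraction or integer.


Direct proportion: y = kx
Find k: k = 46/7 = 46/7
Compute y at x=9: y = 46/7 * 9
y = 414/7

414/7


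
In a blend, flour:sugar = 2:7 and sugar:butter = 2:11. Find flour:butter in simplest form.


Given a:b = 2:7 and b:c = 2:11
Make b consistent. Multiply first ratio by 2: a:b = 4:14
Multiply second ratio by 7: b:c = 14:77
Now b = 14 in both, so a:b:c = 4:14:77
Therefore a:c = 4:77
Simplify by GCD: a:c = 4:77

4:77


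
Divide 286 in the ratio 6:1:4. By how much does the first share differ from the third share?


Total parts = 6 + 1 + 4 = 11
Value per part = 286 / 11 = 26
Shares: 6*26=156, 1*26=26, 4*26=104
First share = 156, third share = 104
Difference = |156 - 104| = 52

52


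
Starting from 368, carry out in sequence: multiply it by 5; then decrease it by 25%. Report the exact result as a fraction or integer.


Start with 368.
Step 1: Multiply by 5: 368 * 5 = 1840
Step 2: Decrease by 25%: 1840 * 75/100 = 1380
Final result = 1380

1380


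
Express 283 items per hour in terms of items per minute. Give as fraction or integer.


Converting from per hour to per minute
Rate = 283 items per hour
Divide by 60: 283/60
= 283/60 items per minute

283/60


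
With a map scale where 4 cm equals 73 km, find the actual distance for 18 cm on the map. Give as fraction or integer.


Map scale: 4 cm = 73 km
Measured distance on map = 18 cm
Set up proportion: 18 * 73 / 4
= 1314 / 4
= 657/2 km

657/2


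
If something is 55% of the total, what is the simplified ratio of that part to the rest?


Part = 55%, Remainder = 45%
Ratio = 55:45
GCD(55, 45) = 5
Simplify: 11:9 = 11:9

11:9


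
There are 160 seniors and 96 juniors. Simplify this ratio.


Find GCD(160, 96)
GCD = 32
Divide both by 32: 160/32 = 5, 96/32 = 3
Simplified ratio = 5:3

5:3


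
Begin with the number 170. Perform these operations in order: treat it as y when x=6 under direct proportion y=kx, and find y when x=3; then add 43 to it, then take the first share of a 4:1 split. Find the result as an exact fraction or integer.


Start with 170.
Step 1: Direct prop: k = (170)/6; new y = k*3 = 170*3/6 = 85
Step 2: Add 43: 85+43=128; split 4:1 first = 128*4/5 = 512/5
Final result = 512/5

512/5


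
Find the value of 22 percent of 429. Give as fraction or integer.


Compute 22% of 429
Convert percentage: 22% = 22/100
Multiply: 429 * 22/100
= 9438/100
= 4719/50

4719/50


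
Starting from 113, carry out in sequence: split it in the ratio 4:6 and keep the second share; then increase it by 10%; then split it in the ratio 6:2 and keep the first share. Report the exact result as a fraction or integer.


Start with 113.
Step 1: Split 4:6, second share = 113 * 6/10 = 339/5
Step 2: Increase by 10%: 339/5 * 110/100 = 3729/50
Step 3: Split 6:2, first share = 3729/50 * 6/8 = 11187/200
Final result = 11187/200

11187/200


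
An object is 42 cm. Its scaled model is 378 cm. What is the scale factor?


Original length = 42 cm
Scaled length = 378 cm
Scale factor = 378 / 42
= 9

9


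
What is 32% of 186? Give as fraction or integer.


Compute 32% of 186
Convert percentage: 32% = 32/100
Multiply: 186 * 32/100
= 5952/100
= 1488/25

1488/25


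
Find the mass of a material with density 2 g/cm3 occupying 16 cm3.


Using mass = density * volume
Density = 2 g/cm3
Volume = 16 cm3
Mass = 2 * 16
= 32 g

32


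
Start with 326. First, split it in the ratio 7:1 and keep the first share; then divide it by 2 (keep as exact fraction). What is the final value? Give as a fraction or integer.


Start with 326.
Step 1: Split 7:1, first share = 326 * 7/8 = 1141/4
Step 2: Divide by 2: 1141/4 / 2 = 1141/8
Final result = 1141/8

1141/8


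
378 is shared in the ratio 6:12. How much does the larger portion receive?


Total parts = 6 + 12 = 18
Value per part = 378 / 18 = 21
First share = 6 * 21 = 126
Second share = 12 * 21 = 252
Larger share = 252

252


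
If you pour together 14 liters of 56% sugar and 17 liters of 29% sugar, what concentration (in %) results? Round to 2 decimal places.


Solute in mixture 1 = 56% of 14 L = 14*56/100 = 196/25 L
Solute in mixture 2 = 29% of 17 L = 17*29/100 = 493/100 L
Total solute = 196/25 + 493/100 = 1277/100 L
Total volume = 14 + 17 = 31 L
Final concentration = 1277/100/31 * 100 = 41.19%

41.19


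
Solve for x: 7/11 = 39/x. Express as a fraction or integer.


Setting up: 7/11 = 39/x
Cross multiply: 7 * x = 11 * 39
7x = 429
x = 429/7
x = 429/7

429/7


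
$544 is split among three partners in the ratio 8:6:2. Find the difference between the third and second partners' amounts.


Total parts = 8 + 6 + 2 = 16
Value per part = 544 / 16 = 34
Shares: 8*34=272, 6*34=204, 2*34=68
Third share = 68, second share = 204
Difference = |68 - 204| = 136

136


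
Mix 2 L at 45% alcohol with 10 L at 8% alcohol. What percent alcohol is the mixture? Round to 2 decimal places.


Solute in mixture 1 = 45% of 2 L = 2*45/100 = 9/10 L
Solute in mixture 2 = 8% of 10 L = 10*8/100 = 4/5 L
Total solute = 9/10 + 4/5 = 17/10 L
Total volume = 2 + 10 = 12 L
Final concentration = 17/10/12 * 100 = 14.17%

14.17


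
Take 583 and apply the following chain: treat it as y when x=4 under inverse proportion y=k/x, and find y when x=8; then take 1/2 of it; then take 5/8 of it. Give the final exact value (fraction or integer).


Start with 583.
Step 1: Inverse prop: k = (583)*4; new y = k/8 = 583*4/8 = 583/2
Step 2: Take 1/2: 583/2 * 1/2 = 583/4
Step 3: Take 5/8: 583/4 * 5/8 = 2915/32
Final result = 2915/32

2915/32


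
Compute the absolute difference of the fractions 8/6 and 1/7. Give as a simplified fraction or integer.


Simplify: 8/6 = 4/3 and 1/7 = 1/7
Find common denominator: LCD = 21
Convert: 28/21 and 3/21
Difference = |28 - 3|/21 = 25/21
Simplified = 25/21

25/21


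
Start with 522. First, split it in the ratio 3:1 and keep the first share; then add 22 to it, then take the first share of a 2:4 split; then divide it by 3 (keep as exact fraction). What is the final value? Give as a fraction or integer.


Start with 522.
Step 1: Split 3:1, first share = 522 * 3/4 = 783/2
Step 2: Add 22: 783/2+22=827/2; split 2:4 first = 827/2*2/6 = 827/6
Step 3: Divide by 3: 827/6 / 3 = 827/18
Final result = 827/18

827/18


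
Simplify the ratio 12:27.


Find GCD(12, 27)
GCD = 3
Divide both by 3: 12/3 = 4, 27/3 = 9
Simplified ratio = 4:9

4:9


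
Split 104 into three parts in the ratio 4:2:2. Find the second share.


Ratio = 4:2:2
Total parts = 4 + 2 + 2 = 8
Value per part = 104 / 8 = 13
First share = 4 * 13 = 52
Middle share = 2 * 13 = 26
Third share = 2 * 13 = 26

26


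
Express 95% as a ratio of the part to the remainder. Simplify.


Part = 95%, Remainder = 5%
Ratio = 95:5
GCD(95, 5) = 5
Simplify: 19:1 = 19:1

19:1


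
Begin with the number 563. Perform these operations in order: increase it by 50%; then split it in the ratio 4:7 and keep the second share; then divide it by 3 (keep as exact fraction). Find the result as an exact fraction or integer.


Start with 563.
Step 1: Increase by 50%: 563 * 150/100 = 1689/2
Step 2: Split 4:7, second share = 1689/2 * 7/11 = 11823/22
Step 3: Divide by 3: 11823/22 / 3 = 3941/22
Final result = 3941/22

3941/22


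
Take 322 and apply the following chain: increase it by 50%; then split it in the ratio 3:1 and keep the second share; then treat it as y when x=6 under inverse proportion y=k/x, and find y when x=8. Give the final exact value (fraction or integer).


Start with 322.
Step 1: Increase by 50%: 322 * 150/100 = 483
Step 2: Split 3:1, second share = 483 * 1/4 = 483/4
Step 3: Inverse prop: k = (483/4)*6; new y = k/8 = 483/4*6/8 = 1449/16
Final result = 1449/16

1449/16


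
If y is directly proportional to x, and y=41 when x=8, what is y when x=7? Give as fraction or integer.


Direct proportion: y = kx
Find k: k = 41/8 = 41/8
Compute y at x=7: y = 41/8 * 7
y = 287/8

287/8


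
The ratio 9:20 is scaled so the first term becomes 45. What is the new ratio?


Original ratio: 9:20
First term target: 45
Scale factor = 45 / 9 = 5
Multiply second term: 20 * 5 = 100
Equivalent ratio = 45:100

45:100


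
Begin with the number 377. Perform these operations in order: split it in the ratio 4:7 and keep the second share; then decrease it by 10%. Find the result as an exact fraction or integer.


Start with 377.
Step 1: Split 4:7, second share = 377 * 7/11 = 2639/11
Step 2: Decrease by 10%: 2639/11 * 90/100 = 23751/110
Final result = 23751/110

23751/110


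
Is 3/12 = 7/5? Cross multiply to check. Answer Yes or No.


Cross multiply to check 3/12 = 7/5
Left cross product: 3 * 5 = 15
Right cross product: 12 * 7 = 84
15 != 84
Not equal, so proportions differ => No

No


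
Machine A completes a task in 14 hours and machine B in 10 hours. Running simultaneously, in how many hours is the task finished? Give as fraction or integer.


Rate of A = 1/14 job per hour
Rate of B = 1/10 job per hour
Combined rate = 1/14 + 1/10
Find common denominator: (10 + 14)/(14*10) = 24/140
Combined rate = 6/35 job per hour
Time together = 1 / (6/35) = 35/6 hours

35/6


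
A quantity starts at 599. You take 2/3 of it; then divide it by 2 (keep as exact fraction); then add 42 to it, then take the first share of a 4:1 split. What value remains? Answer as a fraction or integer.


Start with 599.
Step 1: Take 2/3: 599 * 2/3 = 1198/3
Step 2: Divide by 2: 1198/3 / 2 = 599/3
Step 3: Add 42: 599/3+42=725/3; split 4:1 first = 725/3*4/5 = 580/3
Final result = 580/3

580/3
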